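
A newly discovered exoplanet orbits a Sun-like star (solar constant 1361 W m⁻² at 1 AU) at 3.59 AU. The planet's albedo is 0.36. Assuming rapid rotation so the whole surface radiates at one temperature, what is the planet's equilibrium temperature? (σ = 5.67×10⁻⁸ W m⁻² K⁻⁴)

Flux at 3.59 AU: S = 1361/3.59² = 106 W m⁻².
Energy balance: absorbed = emitted ⇒ πR²·S(1−A) = 4πR²·σT_eq⁴, so T_eq⁴ = S(1−A)/(4σ).
T_eq = [106 × 0.64 / (4 × 5.67×10⁻⁸)]^(1/4) = (2.98×10⁸)^(1/4) = 131 K.

T_eq ≈ 131 K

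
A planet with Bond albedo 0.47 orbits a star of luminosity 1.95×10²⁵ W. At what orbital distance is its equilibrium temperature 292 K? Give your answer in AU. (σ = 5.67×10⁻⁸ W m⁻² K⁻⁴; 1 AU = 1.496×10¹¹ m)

d ≈ 0.149 AU

From T_eq⁴ = L(1−A)/(16πσd²): d = √[L(1−A)/(16πσT_eq⁴)].
d = √[1.95×10²⁵ × 0.53 / (16π × 5.67×10⁻⁸ × (292)⁴)] = 2.23×10¹⁰ m = 0.149 AU.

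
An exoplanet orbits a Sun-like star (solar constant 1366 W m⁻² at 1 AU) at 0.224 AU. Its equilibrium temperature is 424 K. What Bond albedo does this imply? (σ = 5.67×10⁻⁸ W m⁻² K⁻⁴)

A ≈ 0.73

Flux at 0.224 AU: S = 1366/0.224² = 2.72×10⁴ W m⁻².
From T_eq⁴ = S(1−A)/(4σ): 1−A = 4σT_eq⁴/S.
1−A = 4 × 5.67×10⁻⁸ × (424)⁴ / 2.72×10⁴ = 0.269.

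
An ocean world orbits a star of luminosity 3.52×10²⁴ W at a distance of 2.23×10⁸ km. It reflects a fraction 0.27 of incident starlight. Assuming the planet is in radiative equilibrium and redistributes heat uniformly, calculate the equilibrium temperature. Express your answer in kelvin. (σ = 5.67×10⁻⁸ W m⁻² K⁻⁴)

d = 2.23×10⁸ km = 2.23×10¹¹ m.
Flux: S = L/(4πd²) = 3.52×10²⁴/(4π×(2.23×10¹¹)²) = 5.63 W m⁻².
Energy balance: absorbed = emitted ⇒ πR²·S(1−A) = 4πR²·σT_eq⁴, so T_eq⁴ = S(1−A)/(4σ).
T_eq = [5.63 × 0.73 / (4 × 5.67×10⁻⁸)]^(1/4) = (1.81×10⁷)^(1/4) = 65.3 K.

T_eq ≈ 65.3 K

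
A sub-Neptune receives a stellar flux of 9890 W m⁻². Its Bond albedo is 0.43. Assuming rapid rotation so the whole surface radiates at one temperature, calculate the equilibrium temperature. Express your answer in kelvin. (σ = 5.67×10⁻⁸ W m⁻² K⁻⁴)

T_eq ≈ 397 K

Energy balance: absorbed = emitted ⇒ πR²·S(1−A) = 4πR²·σT_eq⁴, so T_eq⁴ = S(1−A)/(4σ).
T_eq = [9890 × 0.57 / (4 × 5.67×10⁻⁸)]^(1/4) = (2.49×10¹⁰)^(1/4) = 397 K.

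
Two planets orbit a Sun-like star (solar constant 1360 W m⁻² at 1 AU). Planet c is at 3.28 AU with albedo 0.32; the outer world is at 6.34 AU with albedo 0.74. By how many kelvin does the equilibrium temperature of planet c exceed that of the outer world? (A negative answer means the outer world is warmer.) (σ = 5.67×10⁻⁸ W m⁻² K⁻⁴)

ΔT ≈ 60.6 K

T_eq = [S₀(1−A)/(4σd²)]^(1/4), so T ∝ (1−A)^(1/4) / √d.
T₁ = [1360×0.68/(4×5.67×10⁻⁸×3.28²)]^(1/4) = 139.53 K.
T₂ = [1360×0.26/(4×5.67×10⁻⁸×6.34²)]^(1/4) = 78.92 K.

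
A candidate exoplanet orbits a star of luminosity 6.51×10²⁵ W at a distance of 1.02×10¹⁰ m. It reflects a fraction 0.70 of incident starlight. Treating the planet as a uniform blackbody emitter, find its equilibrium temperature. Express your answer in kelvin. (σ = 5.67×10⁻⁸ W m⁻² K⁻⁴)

T_eq ≈ 507 K

Flux: S = L/(4πd²) = 6.51×10²⁵/(4π×(1.02×10¹⁰)²) = 4.98×10⁴ W m⁻².
Energy balance: absorbed = emitted ⇒ πR²·S(1−A) = 4πR²·σT_eq⁴, so T_eq⁴ = S(1−A)/(4σ).
T_eq = [4.98×10⁴ × 0.30 / (4 × 5.67×10⁻⁸)]^(1/4) = (6.59×10¹⁰)^(1/4) = 507 K.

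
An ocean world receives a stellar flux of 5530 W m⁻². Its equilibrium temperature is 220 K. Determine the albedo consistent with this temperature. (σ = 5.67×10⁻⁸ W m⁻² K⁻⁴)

A ≈ 0.90

From T_eq⁴ = S(1−A)/(4σ): 1−A = 4σT_eq⁴/S.
1−A = 4 × 5.67×10⁻⁸ × (220)⁴ / 5530 = 0.096.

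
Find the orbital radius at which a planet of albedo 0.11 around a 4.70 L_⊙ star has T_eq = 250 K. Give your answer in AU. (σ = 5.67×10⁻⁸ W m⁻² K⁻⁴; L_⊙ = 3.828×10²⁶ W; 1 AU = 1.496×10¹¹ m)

L = 4.70 × 3.828×10²⁶ = 1.80×10²⁷ W.
From T_eq⁴ = L(1−A)/(16πσd²): d = √[L(1−A)/(16πσT_eq⁴)].
d = √[1.80×10²⁷ × 0.89 / (16π × 5.67×10⁻⁸ × (250)⁴)] = 3.79×10¹¹ m = 2.54 AU.

d ≈ 2.54 AU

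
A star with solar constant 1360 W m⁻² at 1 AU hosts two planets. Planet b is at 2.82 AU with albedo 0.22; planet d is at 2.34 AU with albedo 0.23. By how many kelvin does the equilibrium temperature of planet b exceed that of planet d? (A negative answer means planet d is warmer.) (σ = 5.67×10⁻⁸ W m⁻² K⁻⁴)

T_eq = [S₀(1−A)/(4σd²)]^(1/4), so T ∝ (1−A)^(1/4) / √d.
T₁ = [1360×0.78/(4×5.67×10⁻⁸×2.82²)]^(1/4) = 155.73 K.
T₂ = [1360×0.77/(4×5.67×10⁻⁸×2.34²)]^(1/4) = 170.41 K.

ΔT ≈ -14.7 K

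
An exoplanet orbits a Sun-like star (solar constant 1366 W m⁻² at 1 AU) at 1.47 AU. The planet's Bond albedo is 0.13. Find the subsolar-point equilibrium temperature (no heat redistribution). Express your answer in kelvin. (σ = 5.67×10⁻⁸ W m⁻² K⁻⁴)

Flux at 1.47 AU: S = 1366/1.47² = 632 W m⁻².
At the subsolar point the surface absorbs S(1−A) and emits σT⁴ per unit area — no factor of 4, since only the local patch is in balance.
T = [632 × 0.87 / 5.67×10⁻⁸]^(1/4) = (9.70×10⁹)^(1/4) = 314 K.

T_ss ≈ 314 K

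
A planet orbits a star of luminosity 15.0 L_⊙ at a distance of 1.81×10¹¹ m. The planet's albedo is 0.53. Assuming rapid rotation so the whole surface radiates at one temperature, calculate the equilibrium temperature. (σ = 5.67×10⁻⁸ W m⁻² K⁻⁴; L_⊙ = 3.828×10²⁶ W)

T_eq ≈ 412 K

L = 15.0 × 3.828×10²⁶ = 5.74×10²⁷ W.
Flux: S = L/(4πd²) = 5.74×10²⁷/(4π×(1.81×10¹¹)²) = 1.39×10⁴ W m⁻².
Energy balance: absorbed = emitted ⇒ πR²·S(1−A) = 4πR²·σT_eq⁴, so T_eq⁴ = S(1−A)/(4σ).
T_eq = [1.39×10⁴ × 0.47 / (4 × 5.67×10⁻⁸)]^(1/4) = (2.89×10¹⁰)^(1/4) = 412 K.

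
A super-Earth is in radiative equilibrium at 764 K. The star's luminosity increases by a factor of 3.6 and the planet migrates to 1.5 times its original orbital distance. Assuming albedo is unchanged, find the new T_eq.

T_eq ∝ L^(1/4) · d^(−1/2).
T′ = 764 × 3.6^(1/4) / 1.5^(1/2) = 859 K.

T_eq ≈ 859 K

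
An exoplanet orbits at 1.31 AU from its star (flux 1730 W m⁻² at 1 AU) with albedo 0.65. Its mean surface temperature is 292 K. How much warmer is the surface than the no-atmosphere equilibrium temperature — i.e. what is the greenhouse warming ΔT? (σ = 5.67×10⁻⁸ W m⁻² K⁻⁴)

ΔT ≈ 93.4 K

S = 1730/1.31² = 1008 W m⁻².
T_eq = [S(1−A)/(4σ)]^(1/4) = [1008×0.35/(4×5.67×10⁻⁸)]^(1/4) = 198.6 K.
ΔT = T_surf − T_eq = 292 − 198.6.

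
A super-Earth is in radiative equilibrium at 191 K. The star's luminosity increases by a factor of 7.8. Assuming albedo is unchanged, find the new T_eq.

T_eq ∝ L^(1/4) · d^(−1/2).
T′ = 191 × 7.8^(1/4) = 319 K.

T_eq ≈ 319 K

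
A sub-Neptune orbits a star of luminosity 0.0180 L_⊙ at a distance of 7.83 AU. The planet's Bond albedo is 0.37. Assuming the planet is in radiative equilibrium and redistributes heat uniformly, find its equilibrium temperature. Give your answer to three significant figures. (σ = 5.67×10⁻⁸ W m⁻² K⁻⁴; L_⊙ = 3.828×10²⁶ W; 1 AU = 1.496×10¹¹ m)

T_eq ≈ 32.5 K

d = 7.83 AU = 1.17×10¹² m.
L = 0.0180 × 3.828×10²⁶ = 6.89×10²⁴ W.
Flux: S = L/(4πd²) = 6.89×10²⁴/(4π×(1.17×10¹²)²) = 0.400 W m⁻².
Energy balance: absorbed = emitted ⇒ πR²·S(1−A) = 4πR²·σT_eq⁴, so T_eq⁴ = S(1−A)/(4σ).
T_eq = [0.400 × 0.63 / (4 × 5.67×10⁻⁸)]^(1/4) = (1.11×10⁶)^(1/4) = 32.5 K.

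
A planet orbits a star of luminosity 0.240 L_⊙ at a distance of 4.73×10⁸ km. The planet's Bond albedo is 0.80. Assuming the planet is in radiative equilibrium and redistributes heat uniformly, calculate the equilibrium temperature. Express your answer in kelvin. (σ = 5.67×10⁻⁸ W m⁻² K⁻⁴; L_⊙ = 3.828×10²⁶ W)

d = 4.73×10⁸ km = 4.73×10¹¹ m.
L = 0.240 × 3.828×10²⁶ = 9.19×10²⁵ W.
Flux: S = L/(4πd²) = 9.19×10²⁵/(4π×(4.73×10¹¹)²) = 32.7 W m⁻².
Energy balance: absorbed = emitted ⇒ πR²·S(1−A) = 4πR²·σT_eq⁴, so T_eq⁴ = S(1−A)/(4σ).
T_eq = [32.7 × 0.20 / (4 × 5.67×10⁻⁸)]^(1/4) = (2.88×10⁷)^(1/4) = 73.3 K.

T_eq ≈ 73.3 K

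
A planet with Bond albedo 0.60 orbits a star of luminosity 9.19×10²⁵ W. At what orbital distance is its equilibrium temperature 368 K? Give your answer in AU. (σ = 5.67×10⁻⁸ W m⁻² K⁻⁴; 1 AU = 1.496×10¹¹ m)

d ≈ 0.177 AU

From T_eq⁴ = L(1−A)/(16πσd²): d = √[L(1−A)/(16πσT_eq⁴)].
d = √[9.19×10²⁵ × 0.40 / (16π × 5.67×10⁻⁸ × (368)⁴)] = 2.65×10¹⁰ m = 0.177 AU.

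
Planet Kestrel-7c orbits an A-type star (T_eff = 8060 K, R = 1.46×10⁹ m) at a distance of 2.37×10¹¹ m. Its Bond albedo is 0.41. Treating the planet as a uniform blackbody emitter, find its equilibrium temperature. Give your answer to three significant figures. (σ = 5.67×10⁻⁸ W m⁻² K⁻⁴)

T_eq ≈ 392 K

L = 4πR_⋆²σT_⋆⁴ = 4π(1.46×10⁹)² × 5.67×10⁻⁸ × (8060)⁴ = 6.41×10²⁷ W.
S = L/(4πd²) = 9080 W m⁻².
Energy balance: absorbed = emitted ⇒ πR²·S(1−A) = 4πR²·σT_eq⁴, so T_eq⁴ = S(1−A)/(4σ).
T_eq = [9080 × 0.59 / (4 × 5.67×10⁻⁸)]^(1/4) = (2.36×10¹⁰)^(1/4) = 392 K.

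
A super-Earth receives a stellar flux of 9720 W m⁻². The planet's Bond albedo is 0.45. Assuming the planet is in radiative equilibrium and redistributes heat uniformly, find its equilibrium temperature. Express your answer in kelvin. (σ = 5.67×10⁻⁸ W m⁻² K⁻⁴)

T_eq ≈ 392 K

Energy balance: absorbed = emitted ⇒ πR²·S(1−A) = 4πR²·σT_eq⁴, so T_eq⁴ = S(1−A)/(4σ).
T_eq = [9720 × 0.55 / (4 × 5.67×10⁻⁸)]^(1/4) = (2.36×10¹⁰)^(1/4) = 392 K.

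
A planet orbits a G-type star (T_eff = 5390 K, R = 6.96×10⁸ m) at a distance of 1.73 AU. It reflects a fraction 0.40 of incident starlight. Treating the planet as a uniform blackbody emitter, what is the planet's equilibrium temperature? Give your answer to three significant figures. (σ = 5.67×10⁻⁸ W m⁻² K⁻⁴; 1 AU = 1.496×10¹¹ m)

d = 1.73 AU = 2.59×10¹¹ m.
L = 4πR_⋆²σT_⋆⁴ = 4π(6.96×10⁸)² × 5.67×10⁻⁸ × (5390)⁴ = 2.91×10²⁶ W.
S = L/(4πd²) = 346 W m⁻².
Energy balance: absorbed = emitted ⇒ πR²·S(1−A) = 4πR²·σT_eq⁴, so T_eq⁴ = S(1−A)/(4σ).
T_eq = [346 × 0.60 / (4 × 5.67×10⁻⁸)]^(1/4) = (9.16×10⁸)^(1/4) = 174 K.

T_eq ≈ 174 K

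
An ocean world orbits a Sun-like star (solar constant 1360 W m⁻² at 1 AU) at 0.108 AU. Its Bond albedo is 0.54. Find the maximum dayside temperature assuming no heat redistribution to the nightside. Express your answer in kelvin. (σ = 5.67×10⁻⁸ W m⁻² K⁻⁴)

Flux at 0.108 AU: S = 1360/0.108² = 1.17×10⁵ W m⁻².
With no redistribution each surface element balances locally: S(1−A) = σT⁴.
T = [1.17×10⁵ × 0.46 / 5.67×10⁻⁸]^(1/4) = (9.46×10¹¹)^(1/4) = 986 K.

T_ss ≈ 986 K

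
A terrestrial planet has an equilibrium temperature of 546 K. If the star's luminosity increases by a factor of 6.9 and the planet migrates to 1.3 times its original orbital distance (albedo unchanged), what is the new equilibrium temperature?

T_eq ≈ 776 K

T_eq ∝ L^(1/4) · d^(−1/2).
T′ = 546 × 6.9^(1/4) / 1.3^(1/2) = 776 K.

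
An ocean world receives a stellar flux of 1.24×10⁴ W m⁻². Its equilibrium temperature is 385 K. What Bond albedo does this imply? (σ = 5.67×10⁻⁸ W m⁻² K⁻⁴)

A ≈ 0.60

From T_eq⁴ = S(1−A)/(4σ): 1−A = 4σT_eq⁴/S.
1−A = 4 × 5.67×10⁻⁸ × (385)⁴ / 1.24×10⁴ = 0.402.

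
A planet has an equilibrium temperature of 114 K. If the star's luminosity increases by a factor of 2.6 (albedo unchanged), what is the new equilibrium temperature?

T_eq ∝ L^(1/4) · d^(−1/2).
T′ = 114 × 2.6^(1/4) = 145 K.

T_eq ≈ 145 K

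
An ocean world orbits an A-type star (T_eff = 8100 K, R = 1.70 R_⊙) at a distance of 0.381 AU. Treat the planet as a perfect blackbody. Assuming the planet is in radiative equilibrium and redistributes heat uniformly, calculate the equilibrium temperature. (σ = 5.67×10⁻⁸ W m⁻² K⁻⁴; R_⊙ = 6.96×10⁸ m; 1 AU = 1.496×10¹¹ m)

T_eq ≈ 825 K

R_⋆ = 1.70 × 6.96×10⁸ = 1.18×10⁹ m.
d = 0.381 AU = 5.70×10¹⁰ m.
L = 4πR_⋆²σT_⋆⁴ = 4π(1.18×10⁹)² × 5.67×10⁻⁸ × (8100)⁴ = 4.29×10²⁷ W.
S = L/(4πd²) = 1.05×10⁵ W m⁻².
Energy balance: absorbed = emitted ⇒ πR²·S(1−A) = 4πR²·σT_eq⁴, so T_eq⁴ = S(1−A)/(4σ).
T_eq = [1.05×10⁵ × 1.00 / (4 × 5.67×10⁻⁸)]^(1/4) = (4.64×10¹¹)^(1/4) = 825 K.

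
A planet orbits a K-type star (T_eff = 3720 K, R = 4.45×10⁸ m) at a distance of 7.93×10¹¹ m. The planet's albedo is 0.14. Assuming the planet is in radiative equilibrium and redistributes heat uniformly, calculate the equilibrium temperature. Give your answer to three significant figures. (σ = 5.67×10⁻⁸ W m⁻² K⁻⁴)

L = 4πR_⋆²σT_⋆⁴ = 4π(4.45×10⁸)² × 5.67×10⁻⁸ × (3720)⁴ = 2.70×10²⁵ W.
S = L/(4πd²) = 3.42 W m⁻².
Energy balance: absorbed = emitted ⇒ πR²·S(1−A) = 4πR²·σT_eq⁴, so T_eq⁴ = S(1−A)/(4σ).
T_eq = [3.42 × 0.86 / (4 × 5.67×10⁻⁸)]^(1/4) = (1.30×10⁷)^(1/4) = 60.0 K.

T_eq ≈ 60.0 K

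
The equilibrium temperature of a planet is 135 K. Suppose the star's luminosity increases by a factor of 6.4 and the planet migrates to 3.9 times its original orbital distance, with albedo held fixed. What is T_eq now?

T_eq ∝ L^(1/4) · d^(−1/2).
T′ = 135 × 6.4^(1/4) / 3.9^(1/2) = 109 K.

T_eq ≈ 109 K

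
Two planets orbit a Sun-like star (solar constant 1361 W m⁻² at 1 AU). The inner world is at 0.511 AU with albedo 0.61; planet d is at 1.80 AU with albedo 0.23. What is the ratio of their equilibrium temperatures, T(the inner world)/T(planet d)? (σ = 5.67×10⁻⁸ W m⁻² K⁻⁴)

T₁/T₂ ≈ 1.583

T_eq = [S₀(1−A)/(4σd²)]^(1/4), so T ∝ (1−A)^(1/4) / √d.
T₁ = [1361×0.39/(4×5.67×10⁻⁸×0.511²)]^(1/4) = 307.69 K.
T₂ = [1361×0.77/(4×5.67×10⁻⁸×1.80²)]^(1/4) = 194.33 K.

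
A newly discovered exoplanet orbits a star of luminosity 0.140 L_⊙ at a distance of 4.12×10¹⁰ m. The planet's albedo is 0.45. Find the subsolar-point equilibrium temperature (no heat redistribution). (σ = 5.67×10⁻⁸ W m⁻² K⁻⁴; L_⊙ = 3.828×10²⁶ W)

T_ss ≈ 395 K

L = 0.140 × 3.828×10²⁶ = 5.36×10²⁵ W.
Flux: S = L/(4πd²) = 5.36×10²⁵/(4π×(4.12×10¹⁰)²) = 2510 W m⁻².
At the subsolar point the surface absorbs S(1−A) and emits σT⁴ per unit area — no factor of 4, since only the local patch is in balance.
T = [2510 × 0.55 / 5.67×10⁻⁸]^(1/4) = (2.44×10¹⁰)^(1/4) = 395 K.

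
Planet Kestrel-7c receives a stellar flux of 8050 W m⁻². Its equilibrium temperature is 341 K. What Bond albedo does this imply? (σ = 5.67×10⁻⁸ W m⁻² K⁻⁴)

A ≈ 0.62

From T_eq⁴ = S(1−A)/(4σ): 1−A = 4σT_eq⁴/S.
1−A = 4 × 5.67×10⁻⁸ × (341)⁴ / 8050 = 0.381.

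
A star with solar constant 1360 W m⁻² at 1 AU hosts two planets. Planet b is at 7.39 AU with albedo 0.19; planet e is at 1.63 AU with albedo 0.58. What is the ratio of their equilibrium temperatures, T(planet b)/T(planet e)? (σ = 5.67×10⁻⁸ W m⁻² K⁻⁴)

T₁/T₂ ≈ 0.553

T_eq = [S₀(1−A)/(4σd²)]^(1/4), so T ∝ (1−A)^(1/4) / √d.
T₁ = [1360×0.81/(4×5.67×10⁻⁸×7.39²)]^(1/4) = 97.11 K.
T₂ = [1360×0.42/(4×5.67×10⁻⁸×1.63²)]^(1/4) = 175.47 K.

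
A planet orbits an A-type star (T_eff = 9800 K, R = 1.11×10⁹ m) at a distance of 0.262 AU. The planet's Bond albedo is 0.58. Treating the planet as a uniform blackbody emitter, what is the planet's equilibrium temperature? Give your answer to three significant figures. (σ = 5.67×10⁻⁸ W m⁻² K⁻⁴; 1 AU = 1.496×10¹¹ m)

d = 0.262 AU = 3.92×10¹⁰ m.
L = 4πR_⋆²σT_⋆⁴ = 4π(1.11×10⁹)² × 5.67×10⁻⁸ × (9800)⁴ = 8.10×10²⁷ W.
S = L/(4πd²) = 4.19×10⁵ W m⁻².
Energy balance: absorbed = emitted ⇒ πR²·S(1−A) = 4πR²·σT_eq⁴, so T_eq⁴ = S(1−A)/(4σ).
T_eq = [4.19×10⁵ × 0.42 / (4 × 5.67×10⁻⁸)]^(1/4) = (7.77×10¹¹)^(1/4) = 939 K.

T_eq ≈ 939 K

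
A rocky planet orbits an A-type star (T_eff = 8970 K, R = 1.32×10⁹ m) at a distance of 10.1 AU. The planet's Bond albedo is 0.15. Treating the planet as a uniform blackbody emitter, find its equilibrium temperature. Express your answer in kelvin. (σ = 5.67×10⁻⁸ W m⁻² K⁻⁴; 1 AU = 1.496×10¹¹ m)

d = 10.1 AU = 1.51×10¹² m.
L = 4πR_⋆²σT_⋆⁴ = 4π(1.32×10⁹)² × 5.67×10⁻⁸ × (8970)⁴ = 8.04×10²⁷ W.
S = L/(4πd²) = 280 W m⁻².
Energy balance: absorbed = emitted ⇒ πR²·S(1−A) = 4πR²·σT_eq⁴, so T_eq⁴ = S(1−A)/(4σ).
T_eq = [280 × 0.85 / (4 × 5.67×10⁻⁸)]^(1/4) = (1.05×10⁹)^(1/4) = 180 K.

T_eq ≈ 180 K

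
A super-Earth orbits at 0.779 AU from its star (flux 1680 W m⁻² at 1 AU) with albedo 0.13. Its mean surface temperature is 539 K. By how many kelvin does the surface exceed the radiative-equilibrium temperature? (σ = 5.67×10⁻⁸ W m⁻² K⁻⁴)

S = 1680/0.779² = 2768 W m⁻².
T_eq = [S(1−A)/(4σ)]^(1/4) = [2768×0.87/(4×5.67×10⁻⁸)]^(1/4) = 321.0 K.
ΔT = T_surf − T_eq = 539 − 321.0.

ΔT ≈ 218.0 K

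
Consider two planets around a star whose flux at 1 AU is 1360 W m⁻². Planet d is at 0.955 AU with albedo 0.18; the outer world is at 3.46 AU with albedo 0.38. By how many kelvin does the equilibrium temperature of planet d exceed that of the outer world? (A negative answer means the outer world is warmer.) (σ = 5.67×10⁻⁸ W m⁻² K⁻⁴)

T_eq = [S₀(1−A)/(4σd²)]^(1/4), so T ∝ (1−A)^(1/4) / √d.
T₁ = [1360×0.82/(4×5.67×10⁻⁸×0.955²)]^(1/4) = 270.97 K.
T₂ = [1360×0.62/(4×5.67×10⁻⁸×3.46²)]^(1/4) = 132.75 K.

ΔT ≈ 138.2 K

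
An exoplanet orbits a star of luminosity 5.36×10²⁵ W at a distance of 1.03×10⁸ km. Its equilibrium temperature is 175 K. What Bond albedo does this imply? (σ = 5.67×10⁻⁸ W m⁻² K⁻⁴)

A ≈ 0.47

d = 1.03×10⁸ km = 1.03×10¹¹ m.
Flux: S = L/(4πd²) = 5.36×10²⁵/(4π×(1.03×10¹¹)²) = 402 W m⁻².
From T_eq⁴ = S(1−A)/(4σ): 1−A = 4σT_eq⁴/S.
1−A = 4 × 5.67×10⁻⁸ × (175)⁴ / 402 = 0.529.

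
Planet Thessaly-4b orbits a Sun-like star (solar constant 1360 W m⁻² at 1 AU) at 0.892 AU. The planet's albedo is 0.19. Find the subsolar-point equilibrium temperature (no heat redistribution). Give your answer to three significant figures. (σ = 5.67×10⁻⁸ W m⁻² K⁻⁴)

T_ss ≈ 395 K

Flux at 0.892 AU: S = 1360/0.892² = 1710 W m⁻².
At the subsolar point the surface absorbs S(1−A) and emits σT⁴ per unit area — no factor of 4, since only the local patch is in balance.
T = [1710 × 0.81 / 5.67×10⁻⁸]^(1/4) = (2.44×10¹⁰)^(1/4) = 395 K.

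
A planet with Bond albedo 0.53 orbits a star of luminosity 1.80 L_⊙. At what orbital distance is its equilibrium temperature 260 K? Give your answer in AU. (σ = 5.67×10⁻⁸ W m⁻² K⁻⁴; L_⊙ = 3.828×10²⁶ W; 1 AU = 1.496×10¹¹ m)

L = 1.80 × 3.828×10²⁶ = 6.89×10²⁶ W.
From T_eq⁴ = L(1−A)/(16πσd²): d = √[L(1−A)/(16πσT_eq⁴)].
d = √[6.89×10²⁶ × 0.47 / (16π × 5.67×10⁻⁸ × (260)⁴)] = 1.58×10¹¹ m = 1.05 AU.

d ≈ 1.05 AU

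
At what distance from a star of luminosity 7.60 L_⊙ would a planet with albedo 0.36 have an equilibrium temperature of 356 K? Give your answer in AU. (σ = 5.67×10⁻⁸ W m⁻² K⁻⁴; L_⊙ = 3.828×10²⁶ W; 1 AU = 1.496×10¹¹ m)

d ≈ 1.35 AU

L = 7.60 × 3.828×10²⁶ = 2.91×10²⁷ W.
From T_eq⁴ = L(1−A)/(16πσd²): d = √[L(1−A)/(16πσT_eq⁴)].
d = √[2.91×10²⁷ × 0.64 / (16π × 5.67×10⁻⁸ × (356)⁴)] = 2.02×10¹¹ m = 1.35 AU.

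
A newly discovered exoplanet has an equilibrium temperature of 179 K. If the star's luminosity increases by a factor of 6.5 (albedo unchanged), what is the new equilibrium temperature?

T_eq ∝ L^(1/4) · d^(−1/2).
T′ = 179 × 6.5^(1/4) = 286 K.

T_eq ≈ 286 K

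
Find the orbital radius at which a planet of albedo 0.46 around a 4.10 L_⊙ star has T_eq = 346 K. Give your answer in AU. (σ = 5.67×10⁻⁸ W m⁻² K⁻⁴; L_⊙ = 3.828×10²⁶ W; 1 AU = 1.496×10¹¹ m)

L = 4.10 × 3.828×10²⁶ = 1.57×10²⁷ W.
From T_eq⁴ = L(1−A)/(16πσd²): d = √[L(1−A)/(16πσT_eq⁴)].
d = √[1.57×10²⁷ × 0.54 / (16π × 5.67×10⁻⁸ × (346)⁴)] = 1.44×10¹¹ m = 0.963 AU.

d ≈ 0.963 AU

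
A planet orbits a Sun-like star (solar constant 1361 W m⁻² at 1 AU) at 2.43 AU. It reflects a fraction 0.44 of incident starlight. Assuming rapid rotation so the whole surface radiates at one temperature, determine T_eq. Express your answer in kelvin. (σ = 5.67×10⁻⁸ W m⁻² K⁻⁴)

Flux at 2.43 AU: S = 1361/2.43² = 230 W m⁻².
Energy balance: absorbed = emitted ⇒ πR²·S(1−A) = 4πR²·σT_eq⁴, so T_eq⁴ = S(1−A)/(4σ).
T_eq = [230 × 0.56 / (4 × 5.67×10⁻⁸)]^(1/4) = (5.69×10⁸)^(1/4) = 154 K.

T_eq ≈ 154 K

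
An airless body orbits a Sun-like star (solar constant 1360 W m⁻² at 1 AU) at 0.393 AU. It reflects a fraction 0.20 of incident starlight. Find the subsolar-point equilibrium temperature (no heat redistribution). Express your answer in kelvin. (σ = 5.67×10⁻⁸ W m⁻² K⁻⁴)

T_ss ≈ 594 K

Flux at 0.393 AU: S = 1360/0.393² = 8810 W m⁻².
At the subsolar point the surface absorbs S(1−A) and emits σT⁴ per unit area — no factor of 4, since only the local patch is in balance.
T = [8810 × 0.80 / 5.67×10⁻⁸]^(1/4) = (1.24×10¹¹)^(1/4) = 594 K.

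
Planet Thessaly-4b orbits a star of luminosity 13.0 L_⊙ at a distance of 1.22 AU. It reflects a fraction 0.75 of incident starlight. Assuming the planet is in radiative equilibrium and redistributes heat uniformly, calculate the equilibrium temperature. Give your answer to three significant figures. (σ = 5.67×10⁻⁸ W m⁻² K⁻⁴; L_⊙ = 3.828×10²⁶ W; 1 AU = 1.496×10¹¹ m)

d = 1.22 AU = 1.83×10¹¹ m.
L = 13.0 × 3.828×10²⁶ = 4.98×10²⁷ W.
Flux: S = L/(4πd²) = 4.98×10²⁷/(4π×(1.83×10¹¹)²) = 1.19×10⁴ W m⁻².
Energy balance: absorbed = emitted ⇒ πR²·S(1−A) = 4πR²·σT_eq⁴, so T_eq⁴ = S(1−A)/(4σ).
T_eq = [1.19×10⁴ × 0.25 / (4 × 5.67×10⁻⁸)]^(1/4) = (1.31×10¹⁰)^(1/4) = 338 K.

T_eq ≈ 338 K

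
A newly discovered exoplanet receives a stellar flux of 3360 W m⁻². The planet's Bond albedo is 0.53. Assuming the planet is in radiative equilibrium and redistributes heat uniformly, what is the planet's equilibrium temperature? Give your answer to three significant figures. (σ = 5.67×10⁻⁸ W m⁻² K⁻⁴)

T_eq ≈ 289 K

Energy balance: absorbed = emitted ⇒ πR²·S(1−A) = 4πR²·σT_eq⁴, so T_eq⁴ = S(1−A)/(4σ).
T_eq = [3360 × 0.47 / (4 × 5.67×10⁻⁸)]^(1/4) = (6.96×10⁹)^(1/4) = 289 K.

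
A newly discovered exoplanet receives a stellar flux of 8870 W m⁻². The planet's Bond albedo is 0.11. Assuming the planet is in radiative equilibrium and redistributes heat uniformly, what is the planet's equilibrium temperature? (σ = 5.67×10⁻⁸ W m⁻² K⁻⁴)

Energy balance: absorbed = emitted ⇒ πR²·S(1−A) = 4πR²·σT_eq⁴, so T_eq⁴ = S(1−A)/(4σ).
T_eq = [8870 × 0.89 / (4 × 5.67×10⁻⁸)]^(1/4) = (3.48×10¹⁰)^(1/4) = 432 K.

T_eq ≈ 432 K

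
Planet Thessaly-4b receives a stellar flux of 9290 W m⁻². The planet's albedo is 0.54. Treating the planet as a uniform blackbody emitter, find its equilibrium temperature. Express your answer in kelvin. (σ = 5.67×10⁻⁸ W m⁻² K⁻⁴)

T_eq ≈ 370 K

Energy balance: absorbed = emitted ⇒ πR²·S(1−A) = 4πR²·σT_eq⁴, so T_eq⁴ = S(1−A)/(4σ).
T_eq = [9290 × 0.46 / (4 × 5.67×10⁻⁸)]^(1/4) = (1.88×10¹⁰)^(1/4) = 370 K.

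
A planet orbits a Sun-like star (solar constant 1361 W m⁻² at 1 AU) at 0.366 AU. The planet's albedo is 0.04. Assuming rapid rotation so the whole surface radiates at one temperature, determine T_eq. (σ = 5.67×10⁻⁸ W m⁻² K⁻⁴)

Flux at 0.366 AU: S = 1361/0.366² = 1.02×10⁴ W m⁻².
Energy balance: absorbed = emitted ⇒ πR²·S(1−A) = 4πR²·σT_eq⁴, so T_eq⁴ = S(1−A)/(4σ).
T_eq = [1.02×10⁴ × 0.96 / (4 × 5.67×10⁻⁸)]^(1/4) = (4.30×10¹⁰)^(1/4) = 455 K.

T_eq ≈ 455 K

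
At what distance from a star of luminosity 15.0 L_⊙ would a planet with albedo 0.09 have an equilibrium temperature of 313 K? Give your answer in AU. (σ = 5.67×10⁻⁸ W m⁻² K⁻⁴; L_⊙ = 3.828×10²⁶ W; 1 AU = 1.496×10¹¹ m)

d ≈ 2.92 AU

L = 15.0 × 3.828×10²⁶ = 5.74×10²⁷ W.
From T_eq⁴ = L(1−A)/(16πσd²): d = √[L(1−A)/(16πσT_eq⁴)].
d = √[5.74×10²⁷ × 0.91 / (16π × 5.67×10⁻⁸ × (313)⁴)] = 4.37×10¹¹ m = 2.92 AU.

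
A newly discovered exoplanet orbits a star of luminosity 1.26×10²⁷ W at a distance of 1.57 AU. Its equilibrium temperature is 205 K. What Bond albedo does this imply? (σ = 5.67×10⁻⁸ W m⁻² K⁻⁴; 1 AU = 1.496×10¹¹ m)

d = 1.57 AU = 2.35×10¹¹ m.
Flux: S = L/(4πd²) = 1.26×10²⁷/(4π×(2.35×10¹¹)²) = 1820 W m⁻².
From T_eq⁴ = S(1−A)/(4σ): 1−A = 4σT_eq⁴/S.
1−A = 4 × 5.67×10⁻⁸ × (205)⁴ / 1820 = 0.220.

A ≈ 0.78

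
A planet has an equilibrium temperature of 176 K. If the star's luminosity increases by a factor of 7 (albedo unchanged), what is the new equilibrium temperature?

T_eq ≈ 286 K

T_eq ∝ L^(1/4) · d^(−1/2).
T′ = 176 × 7^(1/4) = 286 K.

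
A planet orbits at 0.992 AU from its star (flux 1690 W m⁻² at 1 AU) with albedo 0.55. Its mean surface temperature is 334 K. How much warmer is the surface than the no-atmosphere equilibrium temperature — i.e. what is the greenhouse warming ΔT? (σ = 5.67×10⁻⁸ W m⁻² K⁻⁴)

S = 1690/0.992² = 1717 W m⁻².
T_eq = [S(1−A)/(4σ)]^(1/4) = [1717×0.45/(4×5.67×10⁻⁸)]^(1/4) = 241.6 K.
ΔT = T_surf − T_eq = 334 − 241.6.

ΔT ≈ 92.4 K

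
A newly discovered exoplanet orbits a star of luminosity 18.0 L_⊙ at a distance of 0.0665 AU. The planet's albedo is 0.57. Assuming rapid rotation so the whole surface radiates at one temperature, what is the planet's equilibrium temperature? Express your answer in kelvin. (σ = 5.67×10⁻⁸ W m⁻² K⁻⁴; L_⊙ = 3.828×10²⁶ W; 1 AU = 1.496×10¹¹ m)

d = 0.0665 AU = 9.95×10⁹ m.
L = 18.0 × 3.828×10²⁶ = 6.89×10²⁷ W.
Flux: S = L/(4πd²) = 6.89×10²⁷/(4π×(9.95×10⁹)²) = 5.54×10⁶ W m⁻².
Energy balance: absorbed = emitted ⇒ πR²·S(1−A) = 4πR²·σT_eq⁴, so T_eq⁴ = S(1−A)/(4σ).
T_eq = [5.54×10⁶ × 0.43 / (4 × 5.67×10⁻⁸)]^(1/4) = (1.05×10¹³)^(1/4) = 1800 K.

T_eq ≈ 1800 K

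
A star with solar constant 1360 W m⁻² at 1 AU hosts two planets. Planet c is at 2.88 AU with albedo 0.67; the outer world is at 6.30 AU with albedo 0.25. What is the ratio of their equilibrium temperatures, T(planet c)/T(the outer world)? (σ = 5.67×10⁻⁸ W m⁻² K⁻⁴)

T_eq = [S₀(1−A)/(4σd²)]^(1/4), so T ∝ (1−A)^(1/4) / √d.
T₁ = [1360×0.33/(4×5.67×10⁻⁸×2.88²)]^(1/4) = 124.28 K.
T₂ = [1360×0.75/(4×5.67×10⁻⁸×6.30²)]^(1/4) = 103.17 K.

T₁/T₂ ≈ 1.205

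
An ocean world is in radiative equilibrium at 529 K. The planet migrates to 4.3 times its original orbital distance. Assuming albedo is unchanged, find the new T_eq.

T_eq ≈ 255 K

T_eq ∝ L^(1/4) · d^(−1/2).
T′ = 529 / 4.3^(1/2) = 255 K.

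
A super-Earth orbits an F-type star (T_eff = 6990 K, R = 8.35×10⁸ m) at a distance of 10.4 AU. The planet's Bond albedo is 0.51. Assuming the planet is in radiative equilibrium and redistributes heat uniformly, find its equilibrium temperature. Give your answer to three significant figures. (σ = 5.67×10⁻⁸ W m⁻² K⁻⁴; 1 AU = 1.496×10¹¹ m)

d = 10.4 AU = 1.56×10¹² m.
L = 4πR_⋆²σT_⋆⁴ = 4π(8.35×10⁸)² × 5.67×10⁻⁸ × (6990)⁴ = 1.19×10²⁷ W.
S = L/(4πd²) = 39.0 W m⁻².
Energy balance: absorbed = emitted ⇒ πR²·S(1−A) = 4πR²·σT_eq⁴, so T_eq⁴ = S(1−A)/(4σ).
T_eq = [39.0 × 0.49 / (4 × 5.67×10⁻⁸)]^(1/4) = (8.42×10⁷)^(1/4) = 95.8 K.

T_eq ≈ 95.8 K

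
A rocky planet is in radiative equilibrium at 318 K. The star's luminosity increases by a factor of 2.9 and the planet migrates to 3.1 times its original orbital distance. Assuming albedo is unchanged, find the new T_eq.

T_eq ∝ L^(1/4) · d^(−1/2).
T′ = 318 × 2.9^(1/4) / 3.1^(1/2) = 236 K.

T_eq ≈ 236 K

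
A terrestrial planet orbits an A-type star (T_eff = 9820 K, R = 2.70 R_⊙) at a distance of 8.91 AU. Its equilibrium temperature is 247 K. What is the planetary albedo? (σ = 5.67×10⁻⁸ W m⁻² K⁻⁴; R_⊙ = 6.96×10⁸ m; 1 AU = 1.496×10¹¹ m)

R_⋆ = 2.70 × 6.96×10⁸ = 1.88×10⁹ m.
d = 8.91 AU = 1.33×10¹² m.
L = 4πR_⋆²σT_⋆⁴ = 4π(1.88×10⁹)² × 5.67×10⁻⁸ × (9820)⁴ = 2.34×10²⁸ W.
S = L/(4πd²) = 1050 W m⁻².
From T_eq⁴ = S(1−A)/(4σ): 1−A = 4σT_eq⁴/S.
1−A = 4 × 5.67×10⁻⁸ × (247)⁴ / 1050 = 0.806.

A ≈ 0.19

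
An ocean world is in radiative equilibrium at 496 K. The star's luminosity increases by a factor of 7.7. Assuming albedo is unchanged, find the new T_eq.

T_eq ∝ L^(1/4) · d^(−1/2).
T′ = 496 × 7.7^(1/4) = 826 K.

T_eq ≈ 826 K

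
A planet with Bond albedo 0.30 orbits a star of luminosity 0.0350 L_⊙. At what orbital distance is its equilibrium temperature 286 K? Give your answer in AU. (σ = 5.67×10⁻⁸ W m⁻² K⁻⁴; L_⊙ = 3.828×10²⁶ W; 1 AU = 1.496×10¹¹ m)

L = 0.0350 × 3.828×10²⁶ = 1.34×10²⁵ W.
From T_eq⁴ = L(1−A)/(16πσd²): d = √[L(1−A)/(16πσT_eq⁴)].
d = √[1.34×10²⁵ × 0.70 / (16π × 5.67×10⁻⁸ × (286)⁴)] = 2.22×10¹⁰ m = 0.148 AU.

d ≈ 0.148 AU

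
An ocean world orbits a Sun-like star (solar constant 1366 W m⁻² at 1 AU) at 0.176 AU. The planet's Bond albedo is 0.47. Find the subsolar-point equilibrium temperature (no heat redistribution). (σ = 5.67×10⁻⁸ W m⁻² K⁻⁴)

T_ss ≈ 801 K

Flux at 0.176 AU: S = 1366/0.176² = 4.41×10⁴ W m⁻².
At the subsolar point the surface absorbs S(1−A) and emits σT⁴ per unit area — no factor of 4, since only the local patch is in balance.
T = [4.41×10⁴ × 0.53 / 5.67×10⁻⁸]^(1/4) = (4.12×10¹¹)^(1/4) = 801 K.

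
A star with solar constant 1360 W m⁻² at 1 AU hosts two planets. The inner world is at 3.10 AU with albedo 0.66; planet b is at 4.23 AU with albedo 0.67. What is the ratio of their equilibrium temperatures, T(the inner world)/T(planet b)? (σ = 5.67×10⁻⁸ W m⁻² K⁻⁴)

T_eq = [S₀(1−A)/(4σd²)]^(1/4), so T ∝ (1−A)^(1/4) / √d.
T₁ = [1360×0.34/(4×5.67×10⁻⁸×3.10²)]^(1/4) = 120.69 K.
T₂ = [1360×0.33/(4×5.67×10⁻⁸×4.23²)]^(1/4) = 102.55 K.

T₁/T₂ ≈ 1.177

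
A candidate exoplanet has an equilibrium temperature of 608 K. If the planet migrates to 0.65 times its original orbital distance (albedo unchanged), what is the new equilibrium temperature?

T_eq ∝ L^(1/4) · d^(−1/2).
T′ = 608 / 0.65^(1/2) = 754 K.

T_eq ≈ 754 K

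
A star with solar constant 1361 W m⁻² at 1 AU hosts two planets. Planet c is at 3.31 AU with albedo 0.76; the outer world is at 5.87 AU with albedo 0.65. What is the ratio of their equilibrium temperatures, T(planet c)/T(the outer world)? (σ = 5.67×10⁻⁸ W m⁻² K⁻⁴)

T₁/T₂ ≈ 1.212

T_eq = [S₀(1−A)/(4σd²)]^(1/4), so T ∝ (1−A)^(1/4) / √d.
T₁ = [1361×0.24/(4×5.67×10⁻⁸×3.31²)]^(1/4) = 107.08 K.
T₂ = [1361×0.35/(4×5.67×10⁻⁸×5.87²)]^(1/4) = 88.36 K.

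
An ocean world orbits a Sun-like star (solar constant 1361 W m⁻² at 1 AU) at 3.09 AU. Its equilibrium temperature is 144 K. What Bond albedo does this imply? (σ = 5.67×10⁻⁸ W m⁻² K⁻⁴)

Flux at 3.09 AU: S = 1361/3.09² = 143 W m⁻².
From T_eq⁴ = S(1−A)/(4σ): 1−A = 4σT_eq⁴/S.
1−A = 4 × 5.67×10⁻⁸ × (144)⁴ / 143 = 0.684.

A ≈ 0.32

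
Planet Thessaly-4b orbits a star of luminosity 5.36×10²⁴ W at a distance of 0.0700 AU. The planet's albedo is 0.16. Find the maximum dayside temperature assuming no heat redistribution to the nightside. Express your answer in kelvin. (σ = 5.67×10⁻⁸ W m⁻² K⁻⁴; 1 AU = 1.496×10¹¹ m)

T_ss ≈ 490 K

d = 0.0700 AU = 1.05×10¹⁰ m.
Flux: S = L/(4πd²) = 5.36×10²⁴/(4π×(1.05×10¹⁰)²) = 3890 W m⁻².
With no redistribution each surface element balances locally: S(1−A) = σT⁴.
T = [3890 × 0.84 / 5.67×10⁻⁸]^(1/4) = (5.76×10¹⁰)^(1/4) = 490 K.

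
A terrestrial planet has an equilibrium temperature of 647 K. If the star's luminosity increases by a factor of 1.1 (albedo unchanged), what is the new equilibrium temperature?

T_eq ≈ 663 K

T_eq ∝ L^(1/4) · d^(−1/2).
T′ = 647 × 1.1^(1/4) = 663 K.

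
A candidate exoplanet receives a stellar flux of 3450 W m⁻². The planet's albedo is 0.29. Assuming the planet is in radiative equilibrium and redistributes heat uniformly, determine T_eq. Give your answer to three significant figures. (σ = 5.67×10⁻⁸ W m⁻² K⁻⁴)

Energy balance: absorbed = emitted ⇒ πR²·S(1−A) = 4πR²·σT_eq⁴, so T_eq⁴ = S(1−A)/(4σ).
T_eq = [3450 × 0.71 / (4 × 5.67×10⁻⁸)]^(1/4) = (1.08×10¹⁰)^(1/4) = 322 K.

T_eq ≈ 322 K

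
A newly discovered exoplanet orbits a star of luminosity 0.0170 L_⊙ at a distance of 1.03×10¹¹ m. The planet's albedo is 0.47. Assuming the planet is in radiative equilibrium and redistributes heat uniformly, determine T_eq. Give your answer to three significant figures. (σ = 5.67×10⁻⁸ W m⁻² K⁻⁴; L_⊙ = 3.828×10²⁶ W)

L = 0.0170 × 3.828×10²⁶ = 6.51×10²⁴ W.
Flux: S = L/(4πd²) = 6.51×10²⁴/(4π×(1.03×10¹¹)²) = 48.8 W m⁻².
Energy balance: absorbed = emitted ⇒ πR²·S(1−A) = 4πR²·σT_eq⁴, so T_eq⁴ = S(1−A)/(4σ).
T_eq = [48.8 × 0.53 / (4 × 5.67×10⁻⁸)]^(1/4) = (1.14×10⁸)^(1/4) = 103 K.

T_eq ≈ 103 K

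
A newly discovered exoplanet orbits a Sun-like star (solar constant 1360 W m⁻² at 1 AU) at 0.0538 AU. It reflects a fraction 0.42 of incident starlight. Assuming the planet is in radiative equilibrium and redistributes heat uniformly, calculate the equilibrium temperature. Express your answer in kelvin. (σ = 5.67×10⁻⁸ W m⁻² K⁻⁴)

T_eq ≈ 1050 K

Flux at 0.0538 AU: S = 1360/0.0538² = 4.70×10⁵ W m⁻².
Energy balance: absorbed = emitted ⇒ πR²·S(1−A) = 4πR²·σT_eq⁴, so T_eq⁴ = S(1−A)/(4σ).
T_eq = [4.70×10⁵ × 0.58 / (4 × 5.67×10⁻⁸)]^(1/4) = (1.20×10¹²)^(1/4) = 1050 K.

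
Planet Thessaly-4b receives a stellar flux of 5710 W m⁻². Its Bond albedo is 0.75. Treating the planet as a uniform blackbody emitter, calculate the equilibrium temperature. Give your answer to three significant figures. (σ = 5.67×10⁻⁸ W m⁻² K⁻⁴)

Energy balance: absorbed = emitted ⇒ πR²·S(1−A) = 4πR²·σT_eq⁴, so T_eq⁴ = S(1−A)/(4σ).
T_eq = [5710 × 0.25 / (4 × 5.67×10⁻⁸)]^(1/4) = (6.29×10⁹)^(1/4) = 282 K.

T_eq ≈ 282 K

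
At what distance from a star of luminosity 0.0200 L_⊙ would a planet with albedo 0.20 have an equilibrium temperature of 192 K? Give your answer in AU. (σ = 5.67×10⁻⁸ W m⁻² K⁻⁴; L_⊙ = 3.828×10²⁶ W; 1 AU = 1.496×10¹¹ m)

L = 0.0200 × 3.828×10²⁶ = 7.66×10²⁴ W.
From T_eq⁴ = L(1−A)/(16πσd²): d = √[L(1−A)/(16πσT_eq⁴)].
d = √[7.66×10²⁴ × 0.80 / (16π × 5.67×10⁻⁸ × (192)⁴)] = 3.98×10¹⁰ m = 0.266 AU.

d ≈ 0.266 AU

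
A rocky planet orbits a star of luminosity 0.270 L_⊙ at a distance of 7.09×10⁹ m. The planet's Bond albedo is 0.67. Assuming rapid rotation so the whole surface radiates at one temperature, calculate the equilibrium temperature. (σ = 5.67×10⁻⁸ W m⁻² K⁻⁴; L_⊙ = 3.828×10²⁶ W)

L = 0.270 × 3.828×10²⁶ = 1.03×10²⁶ W.
Flux: S = L/(4πd²) = 1.03×10²⁶/(4π×(7.09×10⁹)²) = 1.64×10⁵ W m⁻².
Energy balance: absorbed = emitted ⇒ πR²·S(1−A) = 4πR²·σT_eq⁴, so T_eq⁴ = S(1−A)/(4σ).
T_eq = [1.64×10⁵ × 0.33 / (4 × 5.67×10⁻⁸)]^(1/4) = (2.38×10¹¹)^(1/4) = 699 K.

T_eq ≈ 699 K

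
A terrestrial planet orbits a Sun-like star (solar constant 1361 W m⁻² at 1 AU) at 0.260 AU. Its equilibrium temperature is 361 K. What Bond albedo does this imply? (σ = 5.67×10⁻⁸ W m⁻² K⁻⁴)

A ≈ 0.81

Flux at 0.260 AU: S = 1361/0.260² = 2.01×10⁴ W m⁻².
From T_eq⁴ = S(1−A)/(4σ): 1−A = 4σT_eq⁴/S.
1−A = 4 × 5.67×10⁻⁸ × (361)⁴ / 2.01×10⁴ = 0.191.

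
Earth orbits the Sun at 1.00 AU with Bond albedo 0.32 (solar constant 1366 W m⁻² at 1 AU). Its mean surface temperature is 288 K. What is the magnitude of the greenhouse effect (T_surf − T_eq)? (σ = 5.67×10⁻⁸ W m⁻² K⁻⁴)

ΔT ≈ 35.0 K

S = 1366/1.00² = 1366 W m⁻².
T_eq = [S(1−A)/(4σ)]^(1/4) = [1366×0.68/(4×5.67×10⁻⁸)]^(1/4) = 253.0 K.
ΔT = T_surf − T_eq = 288 − 253.0.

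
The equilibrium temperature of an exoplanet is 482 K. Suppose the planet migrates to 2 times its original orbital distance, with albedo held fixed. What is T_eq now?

T_eq ≈ 341 K

T_eq ∝ L^(1/4) · d^(−1/2).
T′ = 482 / 2^(1/2) = 341 K.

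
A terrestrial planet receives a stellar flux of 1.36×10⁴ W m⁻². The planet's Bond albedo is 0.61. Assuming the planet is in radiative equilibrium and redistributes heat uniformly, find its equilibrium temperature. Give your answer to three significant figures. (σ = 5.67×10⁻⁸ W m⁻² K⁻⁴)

Energy balance: absorbed = emitted ⇒ πR²·S(1−A) = 4πR²·σT_eq⁴, so T_eq⁴ = S(1−A)/(4σ).
T_eq = [1.36×10⁴ × 0.39 / (4 × 5.67×10⁻⁸)]^(1/4) = (2.34×10¹⁰)^(1/4) = 391 K.

T_eq ≈ 391 K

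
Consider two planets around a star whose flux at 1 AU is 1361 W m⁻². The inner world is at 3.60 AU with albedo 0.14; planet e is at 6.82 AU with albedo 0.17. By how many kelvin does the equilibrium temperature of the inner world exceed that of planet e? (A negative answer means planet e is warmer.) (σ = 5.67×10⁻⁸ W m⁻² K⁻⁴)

T_eq = [S₀(1−A)/(4σd²)]^(1/4), so T ∝ (1−A)^(1/4) / √d.
T₁ = [1361×0.86/(4×5.67×10⁻⁸×3.60²)]^(1/4) = 141.26 K.
T₂ = [1361×0.83/(4×5.67×10⁻⁸×6.82²)]^(1/4) = 101.73 K.

ΔT ≈ 39.5 K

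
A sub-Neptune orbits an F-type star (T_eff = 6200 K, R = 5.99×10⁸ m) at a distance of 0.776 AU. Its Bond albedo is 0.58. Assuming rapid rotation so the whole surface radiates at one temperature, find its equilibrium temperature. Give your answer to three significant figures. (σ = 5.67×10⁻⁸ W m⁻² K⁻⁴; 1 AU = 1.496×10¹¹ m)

T_eq ≈ 254 K

d = 0.776 AU = 1.16×10¹¹ m.
L = 4πR_⋆²σT_⋆⁴ = 4π(5.99×10⁸)² × 5.67×10⁻⁸ × (6200)⁴ = 3.78×10²⁶ W.
S = L/(4πd²) = 2230 W m⁻².
Energy balance: absorbed = emitted ⇒ πR²·S(1−A) = 4πR²·σT_eq⁴, so T_eq⁴ = S(1−A)/(4σ).
T_eq = [2230 × 0.42 / (4 × 5.67×10⁻⁸)]^(1/4) = (4.13×10⁹)^(1/4) = 254 K.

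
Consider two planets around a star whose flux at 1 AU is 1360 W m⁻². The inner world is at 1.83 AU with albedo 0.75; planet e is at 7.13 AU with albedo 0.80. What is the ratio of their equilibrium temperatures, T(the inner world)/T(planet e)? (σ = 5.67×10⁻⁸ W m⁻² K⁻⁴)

T₁/T₂ ≈ 2.087

T_eq = [S₀(1−A)/(4σd²)]^(1/4), so T ∝ (1−A)^(1/4) / √d.
T₁ = [1360×0.25/(4×5.67×10⁻⁸×1.83²)]^(1/4) = 145.46 K.
T₂ = [1360×0.20/(4×5.67×10⁻⁸×7.13²)]^(1/4) = 69.69 K.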